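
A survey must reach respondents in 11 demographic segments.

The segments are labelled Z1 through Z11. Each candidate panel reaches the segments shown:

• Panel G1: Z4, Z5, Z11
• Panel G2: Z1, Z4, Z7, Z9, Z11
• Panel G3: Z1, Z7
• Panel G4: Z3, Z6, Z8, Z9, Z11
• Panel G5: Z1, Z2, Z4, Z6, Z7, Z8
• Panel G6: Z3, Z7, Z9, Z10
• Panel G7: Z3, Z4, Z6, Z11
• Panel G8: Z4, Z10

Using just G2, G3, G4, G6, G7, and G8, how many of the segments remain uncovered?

2

Union of G2, G3, G4, G6, G7, G8 = {Z1, Z3, Z4, Z6, Z7, Z8, Z9, Z10, Z11}.
Not covered: Z2, Z5 — 2 segments.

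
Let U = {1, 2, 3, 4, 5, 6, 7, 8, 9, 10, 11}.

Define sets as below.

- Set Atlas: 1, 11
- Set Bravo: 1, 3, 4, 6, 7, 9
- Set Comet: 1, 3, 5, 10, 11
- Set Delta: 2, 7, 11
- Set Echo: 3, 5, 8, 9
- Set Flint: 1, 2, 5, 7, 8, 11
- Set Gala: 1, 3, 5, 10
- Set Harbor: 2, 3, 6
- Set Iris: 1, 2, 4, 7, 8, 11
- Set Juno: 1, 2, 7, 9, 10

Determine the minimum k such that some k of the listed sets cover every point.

3

Bravo, Gala, and Iris cover everything between them: the union {1, 2, 3, 4, 5, 6, 7, 8, 9, 10, 11} is all of U.
No 2 of the 10 sets cover everything (all 45 combinations miss at least one point), so 3 is optimal.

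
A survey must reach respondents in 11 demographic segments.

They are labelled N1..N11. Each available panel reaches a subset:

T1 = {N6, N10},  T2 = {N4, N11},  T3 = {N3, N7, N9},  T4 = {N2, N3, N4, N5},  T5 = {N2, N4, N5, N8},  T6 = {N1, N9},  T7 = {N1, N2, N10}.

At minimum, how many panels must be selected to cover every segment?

Take {T1, T2, T3, T5, T6}. Their union is {N1, N2, N3, N4, N5, N6, N7, N8, N9, N10, N11}, which is all 11 segments.
No 4 of the 7 panels cover everything (all 35 combinations miss at least one segment), so 5 is optimal.

5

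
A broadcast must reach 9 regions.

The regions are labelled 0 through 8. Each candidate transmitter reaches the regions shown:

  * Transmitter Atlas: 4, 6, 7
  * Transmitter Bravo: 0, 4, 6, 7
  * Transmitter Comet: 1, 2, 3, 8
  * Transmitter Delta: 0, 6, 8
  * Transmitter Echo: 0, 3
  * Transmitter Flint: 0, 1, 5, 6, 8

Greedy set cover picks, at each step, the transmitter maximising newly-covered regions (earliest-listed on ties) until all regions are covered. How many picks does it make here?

3

Greedy: pick Flint (covers 5 new) → pick Atlas (covers 2 new) → pick Comet (covers 2 new). Total picks: 3.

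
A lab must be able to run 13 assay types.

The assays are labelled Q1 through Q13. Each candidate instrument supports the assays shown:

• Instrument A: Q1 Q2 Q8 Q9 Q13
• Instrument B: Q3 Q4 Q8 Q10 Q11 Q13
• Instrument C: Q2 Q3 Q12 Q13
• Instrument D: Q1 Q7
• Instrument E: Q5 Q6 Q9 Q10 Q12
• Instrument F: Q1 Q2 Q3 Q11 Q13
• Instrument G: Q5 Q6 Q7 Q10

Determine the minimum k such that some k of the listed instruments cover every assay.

4

A and B and E and G together: A ∪ B ∪ E ∪ G = {Q1, Q2, Q3, Q4, Q5, Q6, Q7, Q8, Q9, Q10, Q11, Q12, Q13} — every assay is covered.
No 3 of the 7 instruments cover everything (all 35 combinations miss at least one assay), so 4 is optimal.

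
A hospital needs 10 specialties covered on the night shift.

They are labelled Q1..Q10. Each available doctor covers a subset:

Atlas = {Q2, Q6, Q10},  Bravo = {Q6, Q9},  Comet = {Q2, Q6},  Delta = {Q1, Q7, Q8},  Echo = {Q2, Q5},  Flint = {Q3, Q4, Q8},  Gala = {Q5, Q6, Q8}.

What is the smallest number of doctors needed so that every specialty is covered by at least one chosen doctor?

Atlas and Bravo and Delta and Echo and Flint together: Atlas ∪ Bravo ∪ Delta ∪ Echo ∪ Flint = {Q1, Q2, Q3, Q4, Q5, Q6, Q7, Q8, Q9, Q10} — every specialty is covered.
No 4 of the 7 doctors cover everything (all 35 combinations miss at least one specialty), so 5 is optimal.

5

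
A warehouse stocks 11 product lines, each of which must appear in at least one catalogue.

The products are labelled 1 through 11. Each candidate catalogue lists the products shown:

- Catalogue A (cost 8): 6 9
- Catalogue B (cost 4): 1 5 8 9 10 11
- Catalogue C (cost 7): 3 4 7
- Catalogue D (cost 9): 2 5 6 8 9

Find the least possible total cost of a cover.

20

B, C, D together cover every product (B ∪ C ∪ D = {1, 2, 3, 4, 5, 6, 7, 8, 9, 10, 11}); total cost 4 + 7 + 9 = 20.
No covering selection has total cost below 20.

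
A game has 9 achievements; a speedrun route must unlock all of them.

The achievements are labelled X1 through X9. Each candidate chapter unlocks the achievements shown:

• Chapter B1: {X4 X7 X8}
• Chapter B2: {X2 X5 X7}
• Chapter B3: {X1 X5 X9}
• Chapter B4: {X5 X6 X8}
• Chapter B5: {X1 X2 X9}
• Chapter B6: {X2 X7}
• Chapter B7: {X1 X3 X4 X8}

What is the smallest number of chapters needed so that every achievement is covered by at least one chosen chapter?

Take {B2, B4, B5, B7}. Their union is {X1, X2, X3, X4, X5, X6, X7, X8, X9}, which is all 9 achievements.
No 3 of the 7 chapters cover everything (all 35 combinations miss at least one achievement), so 4 is optimal.

4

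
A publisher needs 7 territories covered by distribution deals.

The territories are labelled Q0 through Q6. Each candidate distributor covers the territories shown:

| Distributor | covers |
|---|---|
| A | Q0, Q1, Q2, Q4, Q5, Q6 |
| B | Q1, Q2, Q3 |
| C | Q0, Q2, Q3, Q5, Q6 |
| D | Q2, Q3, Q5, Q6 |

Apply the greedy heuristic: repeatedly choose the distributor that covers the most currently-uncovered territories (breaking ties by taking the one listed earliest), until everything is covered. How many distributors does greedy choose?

2

Greedy: pick A (covers 6 new) → pick B (covers 1 new). Total picks: 2.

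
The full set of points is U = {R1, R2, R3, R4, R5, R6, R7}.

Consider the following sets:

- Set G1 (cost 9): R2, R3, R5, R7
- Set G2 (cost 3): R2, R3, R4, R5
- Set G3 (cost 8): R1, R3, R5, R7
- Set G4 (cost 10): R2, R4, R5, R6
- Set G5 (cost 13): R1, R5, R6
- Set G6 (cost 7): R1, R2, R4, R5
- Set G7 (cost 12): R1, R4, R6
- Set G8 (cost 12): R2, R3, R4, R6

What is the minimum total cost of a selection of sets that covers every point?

G3, G4 together cover every point (G3 ∪ G4 = {R1, R2, R3, R4, R5, R6, R7}); total cost 8 + 10 = 18.
The greedy pick G2, G3, G4 costs 21; no covering selection beats 18.

18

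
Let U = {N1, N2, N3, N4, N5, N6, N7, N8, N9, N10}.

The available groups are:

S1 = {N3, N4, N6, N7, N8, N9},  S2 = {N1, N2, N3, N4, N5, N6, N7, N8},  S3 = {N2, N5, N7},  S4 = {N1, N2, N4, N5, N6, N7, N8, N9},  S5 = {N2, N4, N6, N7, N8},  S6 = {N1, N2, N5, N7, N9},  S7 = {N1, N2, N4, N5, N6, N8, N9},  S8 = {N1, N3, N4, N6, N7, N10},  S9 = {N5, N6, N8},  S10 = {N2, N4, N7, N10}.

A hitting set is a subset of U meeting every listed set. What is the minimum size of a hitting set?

2

H = {N6, N7} meets every group (each contains at least one member of H), and |H| = 2.
The groups S9, S10 are pairwise disjoint, so any hitting set needs a separate item for each — at least 2. Hence 2 is optimal.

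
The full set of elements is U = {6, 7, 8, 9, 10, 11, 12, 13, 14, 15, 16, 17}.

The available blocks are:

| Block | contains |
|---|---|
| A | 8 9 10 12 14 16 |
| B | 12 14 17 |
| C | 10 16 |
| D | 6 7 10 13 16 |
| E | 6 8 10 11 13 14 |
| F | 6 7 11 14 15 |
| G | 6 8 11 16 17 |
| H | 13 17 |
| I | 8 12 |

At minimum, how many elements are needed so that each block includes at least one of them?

T = {12, 14, 16, 17} meets every block (each contains at least one member of T), and |T| = 4.
The blocks C, F, H, I are pairwise disjoint, so any hitting set needs a separate element for each — at least 4. Hence 4 is optimal.

4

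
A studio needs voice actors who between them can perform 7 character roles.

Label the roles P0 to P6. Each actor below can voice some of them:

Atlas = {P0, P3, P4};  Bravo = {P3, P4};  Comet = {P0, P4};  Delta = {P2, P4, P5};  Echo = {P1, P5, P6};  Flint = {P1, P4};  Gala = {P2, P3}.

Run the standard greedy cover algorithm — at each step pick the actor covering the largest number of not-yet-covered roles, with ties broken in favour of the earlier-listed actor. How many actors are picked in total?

3

Greedy: pick Atlas (covers 3 new) → pick Echo (covers 3 new) → pick Delta (covers 1 new). Total picks: 3.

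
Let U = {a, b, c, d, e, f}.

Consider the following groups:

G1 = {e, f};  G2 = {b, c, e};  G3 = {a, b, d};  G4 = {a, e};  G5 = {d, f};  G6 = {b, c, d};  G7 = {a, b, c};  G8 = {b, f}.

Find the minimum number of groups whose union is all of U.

3

G4, G5, and G6 cover everything between them: the union {a, b, c, d, e, f} is all of U.
No 2 of the 8 groups cover everything (all 28 combinations miss at least one element), so 3 is optimal.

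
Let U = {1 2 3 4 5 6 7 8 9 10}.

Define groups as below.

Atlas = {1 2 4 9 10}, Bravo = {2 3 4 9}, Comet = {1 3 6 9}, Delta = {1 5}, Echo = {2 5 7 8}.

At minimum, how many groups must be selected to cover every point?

Atlas and Comet and Echo together: Atlas ∪ Comet ∪ Echo = {1, 2, 3, 4, 5, 6, 7, 8, 9, 10} — every point is covered.
Only Comet contains 6, so Comet is forced; the remaining 6 points need at least 2 more groups (each remaining group adds at most 4) — so at least 3 groups are needed, and 3 is optimal.

3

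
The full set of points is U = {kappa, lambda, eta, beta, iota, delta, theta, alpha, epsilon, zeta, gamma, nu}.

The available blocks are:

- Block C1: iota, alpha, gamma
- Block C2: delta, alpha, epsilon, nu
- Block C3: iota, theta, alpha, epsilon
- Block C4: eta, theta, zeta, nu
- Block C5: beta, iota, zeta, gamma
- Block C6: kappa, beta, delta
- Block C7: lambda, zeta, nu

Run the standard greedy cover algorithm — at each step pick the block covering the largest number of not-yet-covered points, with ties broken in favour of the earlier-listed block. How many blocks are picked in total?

5

Greedy: pick C2 (covers 4 new) → pick C5 (covers 4 new) → pick C4 (covers 2 new) → pick C6 (covers 1 new) → pick C7 (covers 1 new). Total picks: 5.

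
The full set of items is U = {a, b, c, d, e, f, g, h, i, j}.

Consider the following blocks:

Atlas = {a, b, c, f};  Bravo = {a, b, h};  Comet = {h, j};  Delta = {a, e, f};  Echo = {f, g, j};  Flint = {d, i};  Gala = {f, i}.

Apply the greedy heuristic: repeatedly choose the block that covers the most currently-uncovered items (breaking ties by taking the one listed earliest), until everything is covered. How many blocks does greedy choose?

5

Greedy: pick Atlas (covers 4 new) → pick Comet (covers 2 new) → pick Flint (covers 2 new) → pick Delta (covers 1 new) → pick Echo (covers 1 new). Total picks: 5.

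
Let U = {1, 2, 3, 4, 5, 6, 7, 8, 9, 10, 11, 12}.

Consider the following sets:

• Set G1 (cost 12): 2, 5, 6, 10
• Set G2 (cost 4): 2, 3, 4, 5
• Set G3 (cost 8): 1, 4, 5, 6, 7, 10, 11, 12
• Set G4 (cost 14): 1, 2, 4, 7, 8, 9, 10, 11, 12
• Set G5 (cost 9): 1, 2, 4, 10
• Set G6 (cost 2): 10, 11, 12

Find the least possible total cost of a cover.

26

G2, G3, G4 together cover every element (G2 ∪ G3 ∪ G4 = {1, 2, 3, 4, 5, 6, 7, 8, 9, 10, 11, 12}); total cost 4 + 8 + 14 = 26.
The greedy pick G6, G2, G3, G4 costs 28; no covering selection beats 26.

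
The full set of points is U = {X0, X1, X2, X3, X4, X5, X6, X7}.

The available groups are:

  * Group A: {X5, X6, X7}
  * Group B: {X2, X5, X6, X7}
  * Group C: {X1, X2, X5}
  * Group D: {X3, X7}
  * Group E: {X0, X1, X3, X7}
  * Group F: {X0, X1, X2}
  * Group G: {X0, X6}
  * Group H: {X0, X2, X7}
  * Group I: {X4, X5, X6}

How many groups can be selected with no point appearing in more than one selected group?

3

D, F, I are pairwise disjoint (D={X3,X7}; F={X0,X1,X2}; I={X4,X5,X6}).
Every remaining group overlaps one of these, and no 4 of the listed groups are pairwise disjoint, so 3 is the maximum.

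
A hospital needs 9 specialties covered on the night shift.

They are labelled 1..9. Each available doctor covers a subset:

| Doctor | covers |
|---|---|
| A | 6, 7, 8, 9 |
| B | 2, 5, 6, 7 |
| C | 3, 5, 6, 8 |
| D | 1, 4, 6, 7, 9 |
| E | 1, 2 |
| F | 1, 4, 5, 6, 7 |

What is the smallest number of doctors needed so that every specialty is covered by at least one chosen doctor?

Take {B, C, D}. Their union is {1, 2, 3, 4, 5, 6, 7, 8, 9}, which is all 9 specialties.
Only C contains 3, so C is forced; the remaining 5 specialties need at least 2 more doctors (each remaining doctor adds at most 4) — so at least 3 doctors are needed, and 3 is optimal.

3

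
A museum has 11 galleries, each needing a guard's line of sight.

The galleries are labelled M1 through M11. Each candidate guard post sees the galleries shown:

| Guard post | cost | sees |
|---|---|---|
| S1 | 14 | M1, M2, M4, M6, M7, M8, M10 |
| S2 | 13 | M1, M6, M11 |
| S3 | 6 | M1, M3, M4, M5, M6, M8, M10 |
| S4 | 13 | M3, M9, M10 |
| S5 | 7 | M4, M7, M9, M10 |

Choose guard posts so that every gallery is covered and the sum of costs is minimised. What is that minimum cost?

S1, S2, S3, S5 together cover every gallery (S1 ∪ S2 ∪ S3 ∪ S5 = {M1, M2, M3, M4, M5, M6, M7, M8, M9, M10, M11}); total cost 14 + 13 + 6 + 7 = 40.
No covering selection has total cost below 40.

40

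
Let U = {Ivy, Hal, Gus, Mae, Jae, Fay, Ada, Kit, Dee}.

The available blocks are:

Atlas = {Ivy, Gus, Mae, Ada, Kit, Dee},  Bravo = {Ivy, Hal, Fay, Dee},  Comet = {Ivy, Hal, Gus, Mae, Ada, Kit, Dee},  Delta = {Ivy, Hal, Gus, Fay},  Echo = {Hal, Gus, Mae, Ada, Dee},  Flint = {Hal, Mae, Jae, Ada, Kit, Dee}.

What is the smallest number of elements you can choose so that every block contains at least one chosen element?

The 2 elements {Ivy, Ada} hit every block.
No single element lies in every block, so at least 2 are needed and 2 is optimal.

2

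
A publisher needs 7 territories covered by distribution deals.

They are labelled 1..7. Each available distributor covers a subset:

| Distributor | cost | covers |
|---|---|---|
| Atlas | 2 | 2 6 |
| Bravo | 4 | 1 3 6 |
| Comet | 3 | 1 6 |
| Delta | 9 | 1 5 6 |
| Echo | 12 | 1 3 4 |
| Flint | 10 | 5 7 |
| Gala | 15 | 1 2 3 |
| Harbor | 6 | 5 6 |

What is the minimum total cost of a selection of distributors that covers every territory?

24

Atlas, Echo, Flint together cover every territory (Atlas ∪ Echo ∪ Flint = {1, 2, 3, 4, 5, 6, 7}); total cost 2 + 12 + 10 = 24.
The greedy pick Atlas, Bravo, Flint, Echo costs 28; no covering selection beats 24.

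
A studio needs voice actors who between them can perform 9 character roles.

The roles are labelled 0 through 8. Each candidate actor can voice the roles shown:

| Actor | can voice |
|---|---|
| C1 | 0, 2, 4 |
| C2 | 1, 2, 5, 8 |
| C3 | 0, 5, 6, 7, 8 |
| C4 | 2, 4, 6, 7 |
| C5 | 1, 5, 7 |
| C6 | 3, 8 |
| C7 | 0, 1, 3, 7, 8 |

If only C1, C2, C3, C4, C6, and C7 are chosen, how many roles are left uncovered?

Union of C1, C2, C3, C4, C6, C7 = {0, 1, 2, 3, 4, 5, 6, 7, 8} — that's every role, so 0 are uncovered.

0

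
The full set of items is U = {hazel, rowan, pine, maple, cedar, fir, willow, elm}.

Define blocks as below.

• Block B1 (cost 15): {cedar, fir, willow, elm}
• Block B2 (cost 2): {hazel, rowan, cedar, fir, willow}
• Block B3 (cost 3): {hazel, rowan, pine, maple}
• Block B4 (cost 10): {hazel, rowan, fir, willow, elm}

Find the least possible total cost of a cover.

B2, B3, B4 together cover every item (B2 ∪ B3 ∪ B4 = {hazel, rowan, pine, maple, cedar, fir, willow, elm}); total cost 2 + 3 + 10 = 15.
No covering selection has total cost below 15.

15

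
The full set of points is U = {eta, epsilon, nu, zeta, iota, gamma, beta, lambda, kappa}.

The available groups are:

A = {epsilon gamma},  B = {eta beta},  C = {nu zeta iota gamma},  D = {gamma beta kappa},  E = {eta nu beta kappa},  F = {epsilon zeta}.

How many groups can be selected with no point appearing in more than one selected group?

2

D, F are pairwise disjoint (D={gamma,beta,kappa}; F={epsilon,zeta}).
Every remaining group overlaps one of these, and no 3 of the listed groups are pairwise disjoint, so 2 is the maximum.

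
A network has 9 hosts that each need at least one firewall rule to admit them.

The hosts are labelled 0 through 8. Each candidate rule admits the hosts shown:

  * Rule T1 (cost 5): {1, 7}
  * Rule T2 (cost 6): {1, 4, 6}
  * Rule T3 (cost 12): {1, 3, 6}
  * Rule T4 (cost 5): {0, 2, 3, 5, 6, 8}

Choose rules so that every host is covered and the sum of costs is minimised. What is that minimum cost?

T1, T2, T4 together cover every host (T1 ∪ T2 ∪ T4 = {0, 1, 2, 3, 4, 5, 6, 7, 8}); total cost 5 + 6 + 5 = 16.
No covering selection has total cost below 16.

16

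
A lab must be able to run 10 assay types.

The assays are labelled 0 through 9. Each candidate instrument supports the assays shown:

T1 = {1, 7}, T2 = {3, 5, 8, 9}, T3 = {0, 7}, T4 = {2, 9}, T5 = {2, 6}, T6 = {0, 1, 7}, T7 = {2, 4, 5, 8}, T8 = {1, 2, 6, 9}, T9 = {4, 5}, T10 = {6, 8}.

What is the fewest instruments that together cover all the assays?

4

Take {T2, T3, T7, T8}. Their union is {0, 1, 2, 3, 4, 5, 6, 7, 8, 9}, which is all 10 assays.
No 3 of the 10 instruments cover everything (all 120 combinations miss at least one assay), so 4 is optimal.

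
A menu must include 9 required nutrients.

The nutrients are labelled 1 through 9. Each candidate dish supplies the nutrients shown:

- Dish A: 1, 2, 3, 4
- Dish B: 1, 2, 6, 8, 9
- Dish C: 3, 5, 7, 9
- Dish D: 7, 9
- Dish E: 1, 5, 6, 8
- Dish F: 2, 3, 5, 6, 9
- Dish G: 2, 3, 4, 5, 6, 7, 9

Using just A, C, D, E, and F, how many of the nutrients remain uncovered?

0

Union of A, C, D, E, F = {1, 2, 3, 4, 5, 6, 7, 8, 9} — that's every nutrient, so 0 are uncovered.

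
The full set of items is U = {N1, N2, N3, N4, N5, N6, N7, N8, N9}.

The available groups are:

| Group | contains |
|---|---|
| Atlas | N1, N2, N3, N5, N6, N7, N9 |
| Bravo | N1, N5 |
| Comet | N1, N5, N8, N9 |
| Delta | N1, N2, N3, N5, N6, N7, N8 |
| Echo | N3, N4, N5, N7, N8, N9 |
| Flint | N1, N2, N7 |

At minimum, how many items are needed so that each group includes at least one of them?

H = {N1, N4} meets every group (each contains at least one member of H), and |H| = 2.
No single item lies in every group, so at least 2 are needed and 2 is optimal.

2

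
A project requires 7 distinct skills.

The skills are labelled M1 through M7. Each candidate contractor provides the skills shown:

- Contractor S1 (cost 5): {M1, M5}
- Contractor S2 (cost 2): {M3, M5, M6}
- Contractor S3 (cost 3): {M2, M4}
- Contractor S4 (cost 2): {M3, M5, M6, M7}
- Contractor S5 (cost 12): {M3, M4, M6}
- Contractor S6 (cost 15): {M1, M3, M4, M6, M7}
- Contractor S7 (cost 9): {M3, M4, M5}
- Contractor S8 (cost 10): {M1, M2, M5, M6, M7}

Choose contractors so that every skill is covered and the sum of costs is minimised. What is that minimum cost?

S1, S3, S4 together cover every skill (S1 ∪ S3 ∪ S4 = {M1, M2, M3, M4, M5, M6, M7}); total cost 5 + 3 + 2 = 10.
No covering selection has total cost below 10.

10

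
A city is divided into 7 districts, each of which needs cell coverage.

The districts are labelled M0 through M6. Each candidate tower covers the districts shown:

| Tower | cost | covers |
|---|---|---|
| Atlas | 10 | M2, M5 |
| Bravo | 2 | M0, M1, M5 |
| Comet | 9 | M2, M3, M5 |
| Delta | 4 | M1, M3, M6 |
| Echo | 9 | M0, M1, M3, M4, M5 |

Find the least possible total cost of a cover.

22

Comet, Delta, Echo together cover every district (Comet ∪ Delta ∪ Echo = {M0, M1, M2, M3, M4, M5, M6}); total cost 9 + 4 + 9 = 22.
The greedy pick Bravo, Delta, Comet, Echo costs 24; no covering selection beats 22.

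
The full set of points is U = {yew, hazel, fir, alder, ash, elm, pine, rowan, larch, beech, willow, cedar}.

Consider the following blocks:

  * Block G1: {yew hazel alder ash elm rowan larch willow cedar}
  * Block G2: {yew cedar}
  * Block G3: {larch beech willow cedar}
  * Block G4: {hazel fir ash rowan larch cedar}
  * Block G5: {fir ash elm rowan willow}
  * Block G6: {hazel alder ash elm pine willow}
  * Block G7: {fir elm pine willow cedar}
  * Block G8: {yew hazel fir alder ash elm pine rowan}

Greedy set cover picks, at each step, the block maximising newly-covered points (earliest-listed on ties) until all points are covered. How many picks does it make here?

3

Greedy: pick G1 (covers 9 new) → pick G7 (covers 2 new) → pick G3 (covers 1 new). Total picks: 3.
(The true minimum cover uses only 2 blocks, so greedy is not optimal here.)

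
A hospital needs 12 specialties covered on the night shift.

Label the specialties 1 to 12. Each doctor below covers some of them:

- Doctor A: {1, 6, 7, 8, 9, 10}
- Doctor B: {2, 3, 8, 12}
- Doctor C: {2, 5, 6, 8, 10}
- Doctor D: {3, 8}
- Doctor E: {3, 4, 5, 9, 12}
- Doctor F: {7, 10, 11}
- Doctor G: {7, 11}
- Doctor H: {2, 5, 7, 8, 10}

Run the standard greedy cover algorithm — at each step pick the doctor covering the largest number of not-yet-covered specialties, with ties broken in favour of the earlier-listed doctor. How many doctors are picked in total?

Greedy: pick A (covers 6 new) → pick E (covers 4 new) → pick B (covers 1 new) → pick F (covers 1 new). Total picks: 4.

4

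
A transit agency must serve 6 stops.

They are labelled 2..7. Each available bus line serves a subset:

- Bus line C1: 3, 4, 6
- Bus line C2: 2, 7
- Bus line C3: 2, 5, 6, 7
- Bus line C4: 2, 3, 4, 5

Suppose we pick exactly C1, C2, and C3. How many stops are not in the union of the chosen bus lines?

0

Union of C1, C2, C3 = {2, 3, 4, 5, 6, 7} — that's every stop, so 0 are uncovered.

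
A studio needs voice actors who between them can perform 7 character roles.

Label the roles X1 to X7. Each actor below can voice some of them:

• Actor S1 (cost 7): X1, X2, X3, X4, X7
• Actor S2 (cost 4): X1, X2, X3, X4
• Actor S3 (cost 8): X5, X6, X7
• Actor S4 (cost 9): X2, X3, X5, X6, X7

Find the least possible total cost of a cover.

12

S2, S3 together cover every role (S2 ∪ S3 = {X1, X2, X3, X4, X5, X6, X7}); total cost 4 + 8 = 12.
No covering selection has total cost below 12.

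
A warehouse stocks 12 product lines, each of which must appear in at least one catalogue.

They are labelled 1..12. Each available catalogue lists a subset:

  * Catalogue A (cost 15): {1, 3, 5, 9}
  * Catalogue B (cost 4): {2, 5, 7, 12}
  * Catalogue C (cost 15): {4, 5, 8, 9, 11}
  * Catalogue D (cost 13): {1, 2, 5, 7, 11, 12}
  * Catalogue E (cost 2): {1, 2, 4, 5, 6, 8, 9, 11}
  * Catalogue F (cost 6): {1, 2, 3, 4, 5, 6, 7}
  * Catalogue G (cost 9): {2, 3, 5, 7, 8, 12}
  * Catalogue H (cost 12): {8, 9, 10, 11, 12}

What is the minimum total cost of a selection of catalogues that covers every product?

18

F, H together cover every product (F ∪ H = {1, 2, 3, 4, 5, 6, 7, 8, 9, 10, 11, 12}); total cost 6 + 12 = 18.
The greedy pick E, B, F, H costs 24; no covering selection beats 18.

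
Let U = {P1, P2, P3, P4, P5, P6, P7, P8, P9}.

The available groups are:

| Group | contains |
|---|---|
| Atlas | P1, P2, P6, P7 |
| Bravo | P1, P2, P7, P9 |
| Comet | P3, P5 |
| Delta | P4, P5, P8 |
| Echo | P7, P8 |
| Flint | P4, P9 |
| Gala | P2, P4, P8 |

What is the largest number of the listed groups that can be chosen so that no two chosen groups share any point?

Comet, Echo, Flint are pairwise disjoint (Comet={P3,P5}; Echo={P7,P8}; Flint={P4,P9}).
Every remaining group overlaps one of these, and no 4 of the listed groups are pairwise disjoint, so 3 is the maximum.

3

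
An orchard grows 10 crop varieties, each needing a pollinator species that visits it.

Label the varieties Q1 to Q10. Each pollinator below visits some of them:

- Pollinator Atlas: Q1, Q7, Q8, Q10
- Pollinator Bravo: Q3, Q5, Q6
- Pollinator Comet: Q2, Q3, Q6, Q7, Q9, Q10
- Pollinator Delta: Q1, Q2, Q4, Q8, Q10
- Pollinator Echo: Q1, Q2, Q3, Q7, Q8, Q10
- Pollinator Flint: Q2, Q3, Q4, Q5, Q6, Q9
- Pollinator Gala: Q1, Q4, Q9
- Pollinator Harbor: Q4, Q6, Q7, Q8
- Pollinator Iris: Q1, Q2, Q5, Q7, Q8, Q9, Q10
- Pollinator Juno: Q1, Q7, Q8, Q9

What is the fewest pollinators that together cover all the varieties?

Echo and Flint together: Echo ∪ Flint = {Q1, Q2, Q3, Q4, Q5, Q6, Q7, Q8, Q9, Q10} — every variety is covered.
No single pollinator has all 10 varieties (the largest, Iris, has 7), so 2 is optimal.

2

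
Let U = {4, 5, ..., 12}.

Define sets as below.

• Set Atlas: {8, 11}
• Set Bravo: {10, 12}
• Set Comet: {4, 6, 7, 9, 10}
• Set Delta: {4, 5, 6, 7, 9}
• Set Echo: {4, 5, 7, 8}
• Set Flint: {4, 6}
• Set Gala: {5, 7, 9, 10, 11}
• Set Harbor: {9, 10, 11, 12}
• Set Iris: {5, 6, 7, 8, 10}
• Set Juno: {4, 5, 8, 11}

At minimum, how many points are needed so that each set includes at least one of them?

H = {4, 8, 10} meets every set (each contains at least one member of H), and |H| = 3.
The sets Atlas, Bravo, Flint are pairwise disjoint, so any hitting set needs a separate point for each — at least 3. Hence 3 is optimal.

3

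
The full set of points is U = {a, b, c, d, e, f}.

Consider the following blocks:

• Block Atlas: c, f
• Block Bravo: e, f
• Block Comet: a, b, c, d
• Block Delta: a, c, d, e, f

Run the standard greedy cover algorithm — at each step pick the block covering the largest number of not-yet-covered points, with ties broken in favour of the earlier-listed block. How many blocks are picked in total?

Greedy: pick Delta (covers 5 new) → pick Comet (covers 1 new). Total picks: 2.

2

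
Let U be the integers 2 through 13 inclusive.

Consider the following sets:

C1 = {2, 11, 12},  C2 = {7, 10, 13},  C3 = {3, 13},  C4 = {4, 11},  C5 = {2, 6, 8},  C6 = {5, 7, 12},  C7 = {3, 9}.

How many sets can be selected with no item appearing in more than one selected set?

C4, C5, C6, C7 are pairwise disjoint (C4={4,11}; C5={2,6,8}; C6={5,7,12}; C7={3,9}).
Every remaining set overlaps one of these, and no 5 of the listed sets are pairwise disjoint, so 4 is the maximum.

4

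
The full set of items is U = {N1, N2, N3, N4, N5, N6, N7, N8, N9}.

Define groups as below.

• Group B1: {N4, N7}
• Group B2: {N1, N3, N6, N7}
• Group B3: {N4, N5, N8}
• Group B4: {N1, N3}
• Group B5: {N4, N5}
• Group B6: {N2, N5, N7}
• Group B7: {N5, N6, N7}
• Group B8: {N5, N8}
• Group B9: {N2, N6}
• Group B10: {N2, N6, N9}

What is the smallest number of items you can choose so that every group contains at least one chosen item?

Take H = {N2, N3, N5, N7}. Each listed group contains at least one of these, so H is a hitting set of size 4.
The groups B1, B4, B8, B9 are pairwise disjoint, so any hitting set needs a separate item for each — at least 4. Hence 4 is optimal.

4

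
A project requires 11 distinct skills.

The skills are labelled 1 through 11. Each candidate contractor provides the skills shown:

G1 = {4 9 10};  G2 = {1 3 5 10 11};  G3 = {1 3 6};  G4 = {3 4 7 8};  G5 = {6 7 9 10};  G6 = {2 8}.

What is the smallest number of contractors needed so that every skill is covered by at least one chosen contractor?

4

G1 and G2 and G5 and G6 together: G1 ∪ G2 ∪ G5 ∪ G6 = {1, 2, 3, 4, 5, 6, 7, 8, 9, 10, 11} — every skill is covered.
No 3 of the 6 contractors cover everything (all 20 combinations miss at least one skill), so 4 is optimal.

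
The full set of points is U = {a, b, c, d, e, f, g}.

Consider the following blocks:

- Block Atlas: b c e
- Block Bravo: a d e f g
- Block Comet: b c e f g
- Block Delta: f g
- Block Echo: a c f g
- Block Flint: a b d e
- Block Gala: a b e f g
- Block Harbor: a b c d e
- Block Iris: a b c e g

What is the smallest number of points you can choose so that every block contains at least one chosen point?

2

Take H = {e, f}. Each listed block contains at least one of these, so H is a hitting set of size 2.
The blocks Delta, Flint are pairwise disjoint, so any hitting set needs a separate point for each — at least 2. Hence 2 is optimal.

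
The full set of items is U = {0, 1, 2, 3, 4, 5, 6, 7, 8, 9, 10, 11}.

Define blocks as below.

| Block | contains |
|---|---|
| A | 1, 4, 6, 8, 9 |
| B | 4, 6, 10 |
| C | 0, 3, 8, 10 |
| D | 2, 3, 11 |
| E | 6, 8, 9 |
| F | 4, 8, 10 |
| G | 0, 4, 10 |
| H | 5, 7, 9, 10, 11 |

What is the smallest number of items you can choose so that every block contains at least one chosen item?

The 3 items {2, 9, 10} hit every block.
The blocks D, E, G are pairwise disjoint, so any hitting set needs a separate item for each — at least 3. Hence 3 is optimal.

3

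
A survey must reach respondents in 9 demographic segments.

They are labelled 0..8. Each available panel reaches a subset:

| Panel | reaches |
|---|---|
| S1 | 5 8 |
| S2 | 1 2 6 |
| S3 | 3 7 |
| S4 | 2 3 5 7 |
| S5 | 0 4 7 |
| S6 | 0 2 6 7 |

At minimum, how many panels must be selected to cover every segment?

4

Take {S1, S2, S3, S5}. Their union is {0, 1, 2, 3, 4, 5, 6, 7, 8}, which is all 9 segments.
No 3 of the 6 panels cover everything (all 20 combinations miss at least one segment), so 4 is optimal.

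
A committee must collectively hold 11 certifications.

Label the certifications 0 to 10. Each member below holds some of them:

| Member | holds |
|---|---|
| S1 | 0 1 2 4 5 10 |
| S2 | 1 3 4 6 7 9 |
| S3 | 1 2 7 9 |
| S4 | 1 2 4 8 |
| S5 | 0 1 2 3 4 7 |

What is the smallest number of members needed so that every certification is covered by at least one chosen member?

3

Take {S1, S2, S4}. Their union is {0, 1, 2, 3, 4, 5, 6, 7, 8, 9, 10}, which is all 11 certifications.
Only S1 contains 5, so S1 is forced; the remaining 5 certifications need at least 2 more members (each remaining member adds at most 4) — so at least 3 members are needed, and 3 is optimal.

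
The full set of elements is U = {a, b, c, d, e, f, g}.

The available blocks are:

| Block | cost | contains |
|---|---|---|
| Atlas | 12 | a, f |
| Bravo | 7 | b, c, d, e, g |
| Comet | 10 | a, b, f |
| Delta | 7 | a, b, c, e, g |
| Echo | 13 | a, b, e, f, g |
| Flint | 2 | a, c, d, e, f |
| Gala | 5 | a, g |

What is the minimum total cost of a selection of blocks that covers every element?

Bravo, Flint together cover every element (Bravo ∪ Flint = {a, b, c, d, e, f, g}); total cost 7 + 2 = 9.
No covering selection has total cost below 9.

9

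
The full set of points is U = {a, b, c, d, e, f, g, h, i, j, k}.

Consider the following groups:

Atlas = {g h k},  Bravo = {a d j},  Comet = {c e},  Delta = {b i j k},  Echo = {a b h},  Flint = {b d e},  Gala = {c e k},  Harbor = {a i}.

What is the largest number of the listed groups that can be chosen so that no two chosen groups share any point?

3

Atlas, Comet, Harbor are pairwise disjoint (Atlas={g,h,k}; Comet={c,e}; Harbor={a,i}).
Every remaining group overlaps one of these, and no 4 of the listed groups are pairwise disjoint, so 3 is the maximum.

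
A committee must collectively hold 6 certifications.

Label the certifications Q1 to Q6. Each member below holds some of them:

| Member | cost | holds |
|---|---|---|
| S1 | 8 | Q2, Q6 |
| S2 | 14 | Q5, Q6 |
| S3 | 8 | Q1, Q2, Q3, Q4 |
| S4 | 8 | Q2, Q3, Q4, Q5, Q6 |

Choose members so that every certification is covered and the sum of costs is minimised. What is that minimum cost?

S3, S4 together cover every certification (S3 ∪ S4 = {Q1, Q2, Q3, Q4, Q5, Q6}); total cost 8 + 8 = 16.
No covering selection has total cost below 16.

16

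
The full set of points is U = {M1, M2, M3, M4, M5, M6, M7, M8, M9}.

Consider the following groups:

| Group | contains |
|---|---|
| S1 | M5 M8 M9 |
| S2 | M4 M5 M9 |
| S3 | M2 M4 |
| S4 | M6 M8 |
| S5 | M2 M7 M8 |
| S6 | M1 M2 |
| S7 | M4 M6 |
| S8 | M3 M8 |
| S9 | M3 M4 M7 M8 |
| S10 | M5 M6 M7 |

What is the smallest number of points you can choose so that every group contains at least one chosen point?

4

The 4 points {M1, M4, M7, M8} hit every group.
No choice of 3 points meets every group, so 4 is the minimum.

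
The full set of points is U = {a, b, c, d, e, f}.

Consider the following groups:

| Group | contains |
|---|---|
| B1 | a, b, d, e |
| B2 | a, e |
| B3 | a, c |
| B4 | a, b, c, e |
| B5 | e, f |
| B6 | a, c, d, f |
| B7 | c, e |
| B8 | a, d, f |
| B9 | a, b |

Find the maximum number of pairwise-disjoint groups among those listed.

2

B5, B9 are pairwise disjoint (B5={e,f}; B9={a,b}).
Every remaining group overlaps one of these, and no 3 of the listed groups are pairwise disjoint, so 2 is the maximum.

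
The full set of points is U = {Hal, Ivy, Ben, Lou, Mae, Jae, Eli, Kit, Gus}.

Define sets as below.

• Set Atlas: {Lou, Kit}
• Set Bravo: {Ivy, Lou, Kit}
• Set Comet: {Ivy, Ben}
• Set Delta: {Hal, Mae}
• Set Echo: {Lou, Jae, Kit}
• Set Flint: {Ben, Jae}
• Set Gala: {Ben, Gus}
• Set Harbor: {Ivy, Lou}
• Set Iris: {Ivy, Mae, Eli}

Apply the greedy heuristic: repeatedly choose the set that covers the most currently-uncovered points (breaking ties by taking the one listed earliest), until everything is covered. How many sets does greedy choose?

Greedy: pick Bravo (covers 3 new) → pick Delta (covers 2 new) → pick Flint (covers 2 new) → pick Gala (covers 1 new) → pick Iris (covers 1 new). Total picks: 5.
(The true minimum cover uses only 4 sets, so greedy is not optimal here.)

5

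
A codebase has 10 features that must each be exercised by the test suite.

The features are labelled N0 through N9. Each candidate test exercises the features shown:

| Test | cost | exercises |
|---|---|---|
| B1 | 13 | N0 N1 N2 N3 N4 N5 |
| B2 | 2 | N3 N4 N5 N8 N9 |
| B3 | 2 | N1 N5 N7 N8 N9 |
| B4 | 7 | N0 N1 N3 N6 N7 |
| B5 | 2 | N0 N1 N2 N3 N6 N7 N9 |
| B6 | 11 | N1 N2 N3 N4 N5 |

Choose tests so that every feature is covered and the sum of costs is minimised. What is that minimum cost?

4

B2, B5 together cover every feature (B2 ∪ B5 = {N0, N1, N2, N3, N4, N5, N6, N7, N8, N9}); total cost 2 + 2 = 4.
No covering selection has total cost below 4.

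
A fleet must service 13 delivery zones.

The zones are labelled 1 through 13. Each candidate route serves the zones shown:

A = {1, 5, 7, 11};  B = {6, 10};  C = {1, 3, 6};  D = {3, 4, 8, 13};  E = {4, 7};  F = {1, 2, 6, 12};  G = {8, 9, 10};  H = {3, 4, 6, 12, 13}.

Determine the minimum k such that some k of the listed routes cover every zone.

4

Take {A, D, F, G}. Their union is {1, 2, 3, 4, 5, 6, 7, 8, 9, 10, 11, 12, 13}, which is all 13 zones.
Only F contains 2, so F is forced; the remaining 9 zones need at least 3 more routes (each remaining route adds at most 4) — so at least 4 routes are needed, and 4 is optimal.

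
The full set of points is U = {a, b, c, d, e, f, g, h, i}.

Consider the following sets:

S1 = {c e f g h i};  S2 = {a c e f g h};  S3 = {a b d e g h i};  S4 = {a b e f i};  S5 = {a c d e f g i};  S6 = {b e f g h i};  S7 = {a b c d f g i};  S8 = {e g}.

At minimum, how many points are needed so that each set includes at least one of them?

2

The 2 points {e, g} hit every set.
No single point lies in every set, so at least 2 are needed and 2 is optimal.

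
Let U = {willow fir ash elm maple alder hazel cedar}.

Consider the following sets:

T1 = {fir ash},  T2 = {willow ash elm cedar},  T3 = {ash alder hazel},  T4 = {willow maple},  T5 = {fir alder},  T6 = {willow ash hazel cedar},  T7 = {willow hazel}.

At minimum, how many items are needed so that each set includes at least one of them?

H = {willow, fir, hazel} meets every set (each contains at least one member of H), and |H| = 3.
No choice of 2 items meets every set, so 3 is the minimum.

3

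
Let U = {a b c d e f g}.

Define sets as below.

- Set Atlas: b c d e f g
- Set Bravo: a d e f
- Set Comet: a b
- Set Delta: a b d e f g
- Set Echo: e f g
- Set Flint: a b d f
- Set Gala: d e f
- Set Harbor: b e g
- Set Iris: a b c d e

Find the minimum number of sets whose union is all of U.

Take {Atlas, Delta}. Their union is {a, b, c, d, e, f, g}, which is all 7 items.
No single set has all 7 items (the largest, Atlas, has 6), so 2 is optimal.

2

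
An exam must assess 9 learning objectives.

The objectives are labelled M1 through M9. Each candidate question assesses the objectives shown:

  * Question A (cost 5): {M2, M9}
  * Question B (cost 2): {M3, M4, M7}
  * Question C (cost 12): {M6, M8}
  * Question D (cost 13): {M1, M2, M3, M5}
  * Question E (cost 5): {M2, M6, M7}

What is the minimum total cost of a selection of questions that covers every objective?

32

A, B, C, D together cover every objective (A ∪ B ∪ C ∪ D = {M1, M2, M3, M4, M5, M6, M7, M8, M9}); total cost 5 + 2 + 12 + 13 = 32.
The greedy pick B, A, E, D, C costs 37; no covering selection beats 32.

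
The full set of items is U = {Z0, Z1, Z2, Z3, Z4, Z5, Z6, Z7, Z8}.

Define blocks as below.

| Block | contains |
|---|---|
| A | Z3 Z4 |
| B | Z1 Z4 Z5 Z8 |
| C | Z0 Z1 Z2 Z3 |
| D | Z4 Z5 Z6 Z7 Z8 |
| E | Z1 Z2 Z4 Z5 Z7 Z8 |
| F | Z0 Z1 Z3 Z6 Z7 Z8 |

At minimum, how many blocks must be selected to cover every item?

2

E and F cover everything between them: the union {Z0, Z1, Z2, Z3, Z4, Z5, Z6, Z7, Z8} is all of U.
No single block has all 9 items (the largest, E, has 6), so 2 is optimal.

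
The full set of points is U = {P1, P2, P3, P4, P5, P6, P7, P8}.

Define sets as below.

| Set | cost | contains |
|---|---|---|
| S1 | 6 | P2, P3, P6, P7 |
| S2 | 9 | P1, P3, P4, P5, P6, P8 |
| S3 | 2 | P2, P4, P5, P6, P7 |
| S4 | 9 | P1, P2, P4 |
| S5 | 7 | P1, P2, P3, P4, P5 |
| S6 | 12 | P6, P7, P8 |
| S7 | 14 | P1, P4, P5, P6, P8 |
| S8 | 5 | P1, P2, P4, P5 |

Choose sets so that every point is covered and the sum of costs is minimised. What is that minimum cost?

S2, S3 together cover every point (S2 ∪ S3 = {P1, P2, P3, P4, P5, P6, P7, P8}); total cost 9 + 2 = 11.
No covering selection has total cost below 11.

11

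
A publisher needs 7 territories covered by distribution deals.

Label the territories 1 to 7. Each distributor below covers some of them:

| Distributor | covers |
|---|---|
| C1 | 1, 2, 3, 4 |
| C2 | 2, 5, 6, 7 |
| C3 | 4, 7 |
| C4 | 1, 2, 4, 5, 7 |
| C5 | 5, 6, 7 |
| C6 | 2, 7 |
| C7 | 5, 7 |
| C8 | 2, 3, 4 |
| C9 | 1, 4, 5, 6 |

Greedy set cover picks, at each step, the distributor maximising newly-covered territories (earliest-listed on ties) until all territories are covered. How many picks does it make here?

3

Greedy: pick C4 (covers 5 new) → pick C1 (covers 1 new) → pick C2 (covers 1 new). Total picks: 3.
(The true minimum cover uses only 2 distributors, so greedy is not optimal here.)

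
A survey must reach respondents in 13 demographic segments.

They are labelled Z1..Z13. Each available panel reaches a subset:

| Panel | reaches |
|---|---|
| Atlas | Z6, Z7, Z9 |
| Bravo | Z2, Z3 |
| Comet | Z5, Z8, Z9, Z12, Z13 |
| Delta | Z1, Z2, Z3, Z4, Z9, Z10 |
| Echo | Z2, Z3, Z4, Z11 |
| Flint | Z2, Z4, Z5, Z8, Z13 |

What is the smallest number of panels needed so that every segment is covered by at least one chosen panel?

4

Take {Atlas, Comet, Delta, Echo}. Their union is {Z1, Z2, Z3, Z4, Z5, Z6, Z7, Z8, Z9, Z10, Z11, Z12, Z13}, which is all 13 segments.
No 3 of the 6 panels cover everything (all 20 combinations miss at least one segment), so 4 is optimal.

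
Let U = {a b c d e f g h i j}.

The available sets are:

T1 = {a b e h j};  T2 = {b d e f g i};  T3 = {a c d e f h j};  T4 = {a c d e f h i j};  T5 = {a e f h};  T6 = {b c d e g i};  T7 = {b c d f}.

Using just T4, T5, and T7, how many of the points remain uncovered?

1

Union of T4, T5, T7 = {a, b, c, d, e, f, h, i, j}.
Not covered: g — 1 point.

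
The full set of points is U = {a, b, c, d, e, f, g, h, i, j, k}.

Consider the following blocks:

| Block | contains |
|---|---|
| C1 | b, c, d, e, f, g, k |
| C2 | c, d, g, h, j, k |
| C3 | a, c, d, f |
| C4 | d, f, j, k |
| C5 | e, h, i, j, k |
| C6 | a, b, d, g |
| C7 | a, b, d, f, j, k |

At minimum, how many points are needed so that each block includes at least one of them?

2

T = {d, j} meets every block (each contains at least one member of T), and |T| = 2.
The blocks C3, C5 are pairwise disjoint, so any hitting set needs a separate point for each — at least 2. Hence 2 is optimal.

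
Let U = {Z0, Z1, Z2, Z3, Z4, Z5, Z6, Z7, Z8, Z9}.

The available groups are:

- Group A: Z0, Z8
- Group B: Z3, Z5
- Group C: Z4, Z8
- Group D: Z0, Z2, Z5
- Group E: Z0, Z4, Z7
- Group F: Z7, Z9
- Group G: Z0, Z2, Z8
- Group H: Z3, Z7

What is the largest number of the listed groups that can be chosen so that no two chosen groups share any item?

3

C, D, H are pairwise disjoint (C={Z4,Z8}; D={Z0,Z2,Z5}; H={Z3,Z7}).
Every remaining group overlaps one of these, and no 4 of the listed groups are pairwise disjoint, so 3 is the maximum.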